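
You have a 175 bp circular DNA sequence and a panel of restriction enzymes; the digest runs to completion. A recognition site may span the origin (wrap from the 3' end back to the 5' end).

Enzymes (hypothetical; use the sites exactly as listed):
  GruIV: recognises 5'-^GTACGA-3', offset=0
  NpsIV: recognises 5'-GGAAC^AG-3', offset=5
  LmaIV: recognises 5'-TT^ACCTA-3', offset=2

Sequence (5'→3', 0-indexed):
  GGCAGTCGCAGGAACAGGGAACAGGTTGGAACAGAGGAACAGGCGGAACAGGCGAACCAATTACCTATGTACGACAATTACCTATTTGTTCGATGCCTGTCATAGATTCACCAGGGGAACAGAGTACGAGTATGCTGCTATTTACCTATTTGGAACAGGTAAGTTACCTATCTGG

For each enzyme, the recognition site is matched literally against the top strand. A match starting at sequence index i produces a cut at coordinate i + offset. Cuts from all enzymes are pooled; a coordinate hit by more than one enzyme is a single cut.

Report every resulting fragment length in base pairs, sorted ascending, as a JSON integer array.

[3,6,7,8,9,9,10,11,13,13,20,25,41]

Site scan:
  GruIV (GTACGA, off=0): starts [68, 123] → cuts [68, 123]
  NpsIV (GGAACAG, off=5): starts [10, 17, 27, 35, 44, 115, 151] → cuts [15, 22, 32, 40, 49, 120, 156]
  LmaIV (TTACCTA, off=2): starts [60, 77, 141, 163] → cuts [62, 79, 143, 165]

Pooled cuts: [15, 22, 32, 40, 49, 62, 68, 79, 120, 123, 143, 156, 165]

Fragments:
  15→22: 7 bp
  22→32: 10 bp
  32→40: 8 bp
  40→49: 9 bp
  49→62: 13 bp
  62→68: 6 bp
  68→79: 11 bp
  79→120: 41 bp
  120→123: 3 bp
  123→143: 20 bp
  143→156: 13 bp
  156→165: 9 bp
  165→15 (wrap): 175-165+15 = 25 bp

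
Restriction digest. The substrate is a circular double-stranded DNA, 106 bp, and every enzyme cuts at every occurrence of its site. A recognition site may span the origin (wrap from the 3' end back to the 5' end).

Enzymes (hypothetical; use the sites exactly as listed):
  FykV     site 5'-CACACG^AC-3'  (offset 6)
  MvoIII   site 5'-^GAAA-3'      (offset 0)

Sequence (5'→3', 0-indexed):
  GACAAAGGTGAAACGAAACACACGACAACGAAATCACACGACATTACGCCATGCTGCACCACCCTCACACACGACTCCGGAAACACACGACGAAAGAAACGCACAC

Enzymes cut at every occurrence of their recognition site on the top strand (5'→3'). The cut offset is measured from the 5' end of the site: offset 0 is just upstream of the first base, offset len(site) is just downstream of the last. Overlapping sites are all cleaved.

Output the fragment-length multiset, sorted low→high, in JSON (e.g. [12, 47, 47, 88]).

[2,4,5,5,6,8,10,10,11,12,33]

Scan for sites:
  FykV (CACACGAC, off=6): starts [18, 34, 67, 83, 101] → cuts [1, 24, 40, 73, 89]
  MvoIII (GAAA, off=0): starts [9, 14, 29, 79, 91, 95] → cuts [9, 14, 29, 79, 91, 95]

All cut coordinates (distinct, sorted): [1, 9, 14, 24, 29, 40, 73, 79, 89, 91, 95]

Fragments:
  1→9: 8 bp
  9→14: 5 bp
  14→24: 10 bp
  24→29: 5 bp
  29→40: 11 bp
  40→73: 33 bp
  73→79: 6 bp
  79→89: 10 bp
  89→91: 2 bp
  91→95: 4 bp
  95→1 (wrap): 106-95+1 = 12 bp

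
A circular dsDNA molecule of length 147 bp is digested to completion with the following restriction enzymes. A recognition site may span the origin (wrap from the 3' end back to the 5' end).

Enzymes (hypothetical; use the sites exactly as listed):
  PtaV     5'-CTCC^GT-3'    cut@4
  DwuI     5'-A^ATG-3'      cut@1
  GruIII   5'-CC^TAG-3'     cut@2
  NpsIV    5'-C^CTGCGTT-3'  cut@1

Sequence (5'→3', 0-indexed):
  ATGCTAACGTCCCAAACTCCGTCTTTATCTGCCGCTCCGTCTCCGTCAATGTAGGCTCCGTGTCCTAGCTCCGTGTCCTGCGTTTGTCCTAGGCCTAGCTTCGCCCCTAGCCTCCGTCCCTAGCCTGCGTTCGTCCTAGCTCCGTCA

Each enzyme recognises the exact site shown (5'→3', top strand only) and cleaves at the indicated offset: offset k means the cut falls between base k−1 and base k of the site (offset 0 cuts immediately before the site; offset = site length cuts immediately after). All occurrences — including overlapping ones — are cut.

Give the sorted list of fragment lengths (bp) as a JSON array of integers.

Site scan:
  PtaV (CTCCGT, off=4): starts [16, 34, 40, 55, 68, 111, 139] → cuts [20, 38, 44, 59, 72, 115, 143]
  DwuI (AATG, off=1): starts [47, 146] → cuts [0, 48]
  GruIII (CCTAG, off=2): starts [63, 87, 93, 105, 118, 134] → cuts [65, 89, 95, 107, 120, 136]
  NpsIV (CCTGCGTT, off=1): starts [76, 123] → cuts [77, 124]

All cut coordinates (distinct, sorted): [0, 20, 38, 44, 48, 59, 65, 72, 77, 89, 95, 107, 115, 120, 124, 136, 143]

Fragments:
  0→20: 20 bp
  20→38: 18 bp
  38→44: 6 bp
  44→48: 4 bp
  48→59: 11 bp
  59→65: 6 bp
  65→72: 7 bp
  72→77: 5 bp
  77→89: 12 bp
  89→95: 6 bp
  95→107: 12 bp
  107→115: 8 bp
  115→120: 5 bp
  120→124: 4 bp
  124→136: 12 bp
  136→143: 7 bp
  143→0 (wrap): 147-143+0 = 4 bp

[4,4,4,5,5,6,6,6,7,7,8,11,12,12,12,18,20]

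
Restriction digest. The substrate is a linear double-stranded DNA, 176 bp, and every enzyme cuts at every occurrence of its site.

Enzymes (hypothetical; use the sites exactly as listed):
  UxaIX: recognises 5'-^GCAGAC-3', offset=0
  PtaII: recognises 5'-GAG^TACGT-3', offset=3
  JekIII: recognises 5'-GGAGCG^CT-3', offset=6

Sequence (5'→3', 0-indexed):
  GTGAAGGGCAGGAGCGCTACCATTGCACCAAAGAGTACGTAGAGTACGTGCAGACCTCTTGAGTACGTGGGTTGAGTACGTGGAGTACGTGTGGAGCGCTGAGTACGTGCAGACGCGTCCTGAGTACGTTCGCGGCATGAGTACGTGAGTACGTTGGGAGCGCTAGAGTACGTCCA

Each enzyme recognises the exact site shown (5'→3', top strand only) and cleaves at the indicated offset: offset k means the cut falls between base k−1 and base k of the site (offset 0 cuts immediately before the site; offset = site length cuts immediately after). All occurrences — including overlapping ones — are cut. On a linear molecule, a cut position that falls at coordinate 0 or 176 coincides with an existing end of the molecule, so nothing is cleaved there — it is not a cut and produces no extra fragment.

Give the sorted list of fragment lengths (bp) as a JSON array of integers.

Per-enzyme occurrences:
  UxaIX (GCAGAC, off=0): starts [49, 108] → cuts [49, 108]
  PtaII (GAGTACGT, off=3): starts [32, 41, 60, 73, 82, 100, 121, 138, 146, 165] → cuts [35, 44, 63, 76, 85, 103, 124, 141, 149, 168]
  JekIII (GGAGCGCT, off=6): starts [10, 92, 156] → cuts [16, 98, 162]

All cut coordinates (distinct, sorted): [16, 35, 44, 49, 63, 76, 85, 98, 103, 108, 124, 141, 149, 162, 168]

Fragment lengths:
  [0,16): 16 bp
  [16,35): 19 bp
  [35,44): 9 bp
  [44,49): 5 bp
  [49,63): 14 bp
  [63,76): 13 bp
  [76,85): 9 bp
  [85,98): 13 bp
  [98,103): 5 bp
  [103,108): 5 bp
  [108,124): 16 bp
  [124,141): 17 bp
  [141,149): 8 bp
  [149,162): 13 bp
  [162,168): 6 bp
  [168,176): 8 bp

[5,5,5,6,8,8,9,9,13,13,13,14,16,16,17,19]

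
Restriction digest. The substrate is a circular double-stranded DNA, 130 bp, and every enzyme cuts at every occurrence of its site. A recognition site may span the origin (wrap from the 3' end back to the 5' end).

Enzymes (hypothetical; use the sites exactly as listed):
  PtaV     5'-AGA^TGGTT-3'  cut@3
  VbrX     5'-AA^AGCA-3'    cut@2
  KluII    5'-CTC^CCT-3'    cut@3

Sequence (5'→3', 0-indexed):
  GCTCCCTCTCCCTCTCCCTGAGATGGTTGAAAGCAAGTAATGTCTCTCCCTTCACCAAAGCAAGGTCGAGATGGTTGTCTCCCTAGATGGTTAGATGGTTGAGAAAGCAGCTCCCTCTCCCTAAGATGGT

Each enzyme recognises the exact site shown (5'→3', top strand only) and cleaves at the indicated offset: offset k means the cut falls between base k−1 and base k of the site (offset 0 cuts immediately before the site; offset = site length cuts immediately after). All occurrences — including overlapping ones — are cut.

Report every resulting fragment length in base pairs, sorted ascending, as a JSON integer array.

[6,6,6,6,7,8,8,8,10,10,10,13,15,17]

Scan for sites:
  PtaV AGATGGTT/3: at [20, 68, 84, 92] ⇒ [23, 71, 87, 95]
  VbrX AAAGCA/2: at [29, 56, 103] ⇒ [31, 58, 105]
  KluII CTCCCT/3: at [1, 7, 13, 45, 78, 110, 116] ⇒ [4, 10, 16, 48, 81, 113, 119]

Pooled cuts: [4, 10, 16, 23, 31, 48, 58, 71, 81, 87, 95, 105, 113, 119]

Fragments:
  4→10: 6 bp
  10→16: 6 bp
  16→23: 7 bp
  23→31: 8 bp
  31→48: 17 bp
  48→58: 10 bp
  58→71: 13 bp
  71→81: 10 bp
  81→87: 6 bp
  87→95: 8 bp
  95→105: 10 bp
  105→113: 8 bp
  113→119: 6 bp
  119→4 (wrap): 130-119+4 = 15 bp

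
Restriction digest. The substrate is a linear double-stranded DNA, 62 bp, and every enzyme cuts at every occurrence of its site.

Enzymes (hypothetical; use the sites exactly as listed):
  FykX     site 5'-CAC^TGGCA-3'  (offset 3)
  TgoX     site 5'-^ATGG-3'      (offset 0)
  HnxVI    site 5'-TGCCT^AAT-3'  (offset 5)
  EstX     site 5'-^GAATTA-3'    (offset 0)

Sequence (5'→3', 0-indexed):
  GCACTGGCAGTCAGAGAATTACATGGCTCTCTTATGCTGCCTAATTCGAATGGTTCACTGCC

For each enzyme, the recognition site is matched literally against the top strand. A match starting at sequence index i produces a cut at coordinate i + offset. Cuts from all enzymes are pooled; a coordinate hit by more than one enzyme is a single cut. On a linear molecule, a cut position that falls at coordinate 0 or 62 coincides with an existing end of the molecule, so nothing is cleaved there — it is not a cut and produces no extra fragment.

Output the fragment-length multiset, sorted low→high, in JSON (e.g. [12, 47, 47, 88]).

Scan for sites:
  FykX CACTGGCA/3: at [1] ⇒ [4]
  TgoX ATGG/0: at [22, 49] ⇒ [22, 49]
  HnxVI TGCCTAAT/5: at [37] ⇒ [42]
  EstX GAATTA/0: at [15] ⇒ [15]

All cut coordinates (distinct, sorted): [4, 15, 22, 42, 49]

Fragments:
  [0,4): 4 bp
  [4,15): 11 bp
  [15,22): 7 bp
  [22,42): 20 bp
  [42,49): 7 bp
  [49,62): 13 bp

[4,7,7,11,13,20]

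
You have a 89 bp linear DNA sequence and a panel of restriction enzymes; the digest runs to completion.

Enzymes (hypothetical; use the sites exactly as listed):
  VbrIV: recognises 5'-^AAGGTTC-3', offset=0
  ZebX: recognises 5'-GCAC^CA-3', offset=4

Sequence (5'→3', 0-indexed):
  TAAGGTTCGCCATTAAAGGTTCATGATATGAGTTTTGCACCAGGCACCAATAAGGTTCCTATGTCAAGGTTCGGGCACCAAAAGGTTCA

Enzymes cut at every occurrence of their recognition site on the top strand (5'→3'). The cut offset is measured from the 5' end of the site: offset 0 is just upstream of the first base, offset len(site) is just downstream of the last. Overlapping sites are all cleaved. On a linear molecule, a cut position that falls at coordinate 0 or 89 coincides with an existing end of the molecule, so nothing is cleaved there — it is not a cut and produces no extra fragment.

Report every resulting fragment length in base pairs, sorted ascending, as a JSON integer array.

[1,3,4,7,8,13,14,14,25]

Scan for sites:
  VbrIV (AAGGTTC, off=0): starts [1, 15, 51, 65, 81] → cuts [1, 15, 51, 65, 81]
  ZebX (GCACCA, off=4): starts [36, 43, 74] → cuts [40, 47, 78]

All cut coordinates (distinct, sorted): [1, 15, 40, 47, 51, 65, 78, 81]

Fragments:
  [0,1): 1 bp
  [1,15): 14 bp
  [15,40): 25 bp
  [40,47): 7 bp
  [47,51): 4 bp
  [51,65): 14 bp
  [65,78): 13 bp
  [78,81): 3 bp
  [81,89): 8 bp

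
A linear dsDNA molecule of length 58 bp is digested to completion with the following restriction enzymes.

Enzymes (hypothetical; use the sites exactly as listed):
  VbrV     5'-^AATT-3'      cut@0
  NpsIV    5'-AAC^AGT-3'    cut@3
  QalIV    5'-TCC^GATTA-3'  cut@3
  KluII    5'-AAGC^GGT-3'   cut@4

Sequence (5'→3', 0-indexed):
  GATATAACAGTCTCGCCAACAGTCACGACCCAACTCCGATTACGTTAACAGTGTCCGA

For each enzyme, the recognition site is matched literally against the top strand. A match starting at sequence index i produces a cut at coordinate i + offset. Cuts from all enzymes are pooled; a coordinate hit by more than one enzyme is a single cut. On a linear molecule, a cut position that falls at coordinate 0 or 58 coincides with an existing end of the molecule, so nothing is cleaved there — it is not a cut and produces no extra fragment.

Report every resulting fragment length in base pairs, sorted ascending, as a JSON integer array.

[8,9,12,12,17]

Per-enzyme occurrences:
  VbrV (AATT, off=0): no sites
  NpsIV AACAGT/3: at [5, 17, 46] ⇒ [8, 20, 49]
  QalIV TCCGATTA/3: at [34] ⇒ [37]
  KluII (AAGCGGT, off=4): no sites

All cut coordinates (distinct, sorted): [8, 20, 37, 49]

Fragment lengths:
  [0,8): 8 bp
  [8,20): 12 bp
  [20,37): 17 bp
  [37,49): 12 bp
  [49,58): 9 bp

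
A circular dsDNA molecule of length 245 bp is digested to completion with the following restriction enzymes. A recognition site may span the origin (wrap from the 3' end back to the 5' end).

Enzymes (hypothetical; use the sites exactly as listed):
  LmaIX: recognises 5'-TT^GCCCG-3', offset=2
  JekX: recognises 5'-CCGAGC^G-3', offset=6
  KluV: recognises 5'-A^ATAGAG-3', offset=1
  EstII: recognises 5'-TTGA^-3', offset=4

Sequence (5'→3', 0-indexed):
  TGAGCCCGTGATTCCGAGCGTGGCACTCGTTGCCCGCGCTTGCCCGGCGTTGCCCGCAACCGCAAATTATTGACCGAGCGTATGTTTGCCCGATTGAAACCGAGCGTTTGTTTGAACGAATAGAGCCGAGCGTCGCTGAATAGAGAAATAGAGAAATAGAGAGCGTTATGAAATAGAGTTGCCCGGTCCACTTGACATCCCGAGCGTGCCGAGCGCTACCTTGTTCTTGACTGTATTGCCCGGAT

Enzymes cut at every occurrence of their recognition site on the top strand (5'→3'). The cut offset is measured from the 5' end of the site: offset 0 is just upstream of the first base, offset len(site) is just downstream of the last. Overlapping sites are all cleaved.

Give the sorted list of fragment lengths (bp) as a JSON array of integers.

[4,6,7,8,8,8,8,8,8,9,10,10,10,10,10,11,12,12,15,16,16,17,22]

Per-enzyme occurrences:
  LmaIX TTGCCCG/2: at [29, 39, 49, 85, 178, 235] ⇒ [31, 41, 51, 87, 180, 237]
  JekX CCGAGCG/6: at [13, 73, 99, 125, 199, 208] ⇒ [19, 79, 105, 131, 205, 214]
  KluV AATAGAG/1: at [118, 138, 146, 154, 171] ⇒ [119, 139, 147, 155, 172]
  EstII TTGA/4: at [69, 93, 111, 191, 226, 244] ⇒ [3, 73, 97, 115, 195, 230]

Pooled cuts: [3, 19, 31, 41, 51, 73, 79, 87, 97, 105, 115, 119, 131, 139, 147, 155, 172, 180, 195, 205, 214, 230, 237]

Fragments:
  3→19: 16 bp
  19→31: 12 bp
  31→41: 10 bp
  41→51: 10 bp
  51→73: 22 bp
  73→79: 6 bp
  79→87: 8 bp
  87→97: 10 bp
  97→105: 8 bp
  105→115: 10 bp
  115→119: 4 bp
  119→131: 12 bp
  131→139: 8 bp
  139→147: 8 bp
  147→155: 8 bp
  155→172: 17 bp
  172→180: 8 bp
  180→195: 15 bp
  195→205: 10 bp
  205→214: 9 bp
  214→230: 16 bp
  230→237: 7 bp
  237→3 (wrap): 245-237+3 = 11 bp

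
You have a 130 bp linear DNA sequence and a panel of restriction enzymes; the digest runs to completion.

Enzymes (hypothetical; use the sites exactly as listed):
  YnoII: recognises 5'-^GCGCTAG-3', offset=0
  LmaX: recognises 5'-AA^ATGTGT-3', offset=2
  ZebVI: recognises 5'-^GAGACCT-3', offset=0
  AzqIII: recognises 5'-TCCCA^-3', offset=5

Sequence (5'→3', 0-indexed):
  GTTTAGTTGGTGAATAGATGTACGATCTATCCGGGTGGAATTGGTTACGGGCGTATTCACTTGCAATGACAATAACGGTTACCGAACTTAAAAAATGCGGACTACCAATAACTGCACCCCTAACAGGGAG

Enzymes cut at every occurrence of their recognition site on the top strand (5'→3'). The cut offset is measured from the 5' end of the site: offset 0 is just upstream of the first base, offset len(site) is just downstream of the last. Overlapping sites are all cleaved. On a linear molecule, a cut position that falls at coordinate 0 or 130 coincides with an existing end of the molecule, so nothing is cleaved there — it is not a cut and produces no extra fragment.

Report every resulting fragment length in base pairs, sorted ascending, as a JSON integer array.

[130]

Scan for sites:
  YnoII (GCGCTAG, off=0): no sites
  LmaX (AAATGTGT, off=2): no sites
  ZebVI (GAGACCT, off=0): no sites
  AzqIII (TCCCA, off=5): no sites

Pooled cuts: ∅

Fragment lengths:
  no cuts → one linear fragment of 130 bp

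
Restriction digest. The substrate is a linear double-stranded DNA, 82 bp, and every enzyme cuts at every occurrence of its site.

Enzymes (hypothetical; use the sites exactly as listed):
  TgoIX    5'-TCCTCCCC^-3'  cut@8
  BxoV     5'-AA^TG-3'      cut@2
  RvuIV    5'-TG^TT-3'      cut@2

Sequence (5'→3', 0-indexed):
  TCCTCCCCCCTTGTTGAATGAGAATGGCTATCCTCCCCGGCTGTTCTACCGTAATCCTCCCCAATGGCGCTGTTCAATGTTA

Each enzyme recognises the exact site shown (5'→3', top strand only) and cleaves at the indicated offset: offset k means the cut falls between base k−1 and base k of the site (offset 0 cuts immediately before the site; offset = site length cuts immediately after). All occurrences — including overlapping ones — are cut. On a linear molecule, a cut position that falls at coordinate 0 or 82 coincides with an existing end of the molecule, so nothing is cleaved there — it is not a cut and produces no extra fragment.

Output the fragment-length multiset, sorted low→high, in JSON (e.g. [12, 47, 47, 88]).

[2,2,3,5,5,5,5,6,8,8,14,19]

Per-enzyme occurrences:
  TgoIX (TCCTCCCC, off=8): starts [0, 30, 54] → cuts [8, 38, 62]
  BxoV (AATG, off=2): starts [16, 22, 62, 75] → cuts [18, 24, 64, 77]
  RvuIV (TGTT, off=2): starts [11, 41, 70, 77] → cuts [13, 43, 72, 79]

All cut coordinates (distinct, sorted): [8, 13, 18, 24, 38, 43, 62, 64, 72, 77, 79]

Fragments:
  [0,8): 8 bp
  [8,13): 5 bp
  [13,18): 5 bp
  [18,24): 6 bp
  [24,38): 14 bp
  [38,43): 5 bp
  [43,62): 19 bp
  [62,64): 2 bp
  [64,72): 8 bp
  [72,77): 5 bp
  [77,79): 2 bp
  [79,82): 3 bp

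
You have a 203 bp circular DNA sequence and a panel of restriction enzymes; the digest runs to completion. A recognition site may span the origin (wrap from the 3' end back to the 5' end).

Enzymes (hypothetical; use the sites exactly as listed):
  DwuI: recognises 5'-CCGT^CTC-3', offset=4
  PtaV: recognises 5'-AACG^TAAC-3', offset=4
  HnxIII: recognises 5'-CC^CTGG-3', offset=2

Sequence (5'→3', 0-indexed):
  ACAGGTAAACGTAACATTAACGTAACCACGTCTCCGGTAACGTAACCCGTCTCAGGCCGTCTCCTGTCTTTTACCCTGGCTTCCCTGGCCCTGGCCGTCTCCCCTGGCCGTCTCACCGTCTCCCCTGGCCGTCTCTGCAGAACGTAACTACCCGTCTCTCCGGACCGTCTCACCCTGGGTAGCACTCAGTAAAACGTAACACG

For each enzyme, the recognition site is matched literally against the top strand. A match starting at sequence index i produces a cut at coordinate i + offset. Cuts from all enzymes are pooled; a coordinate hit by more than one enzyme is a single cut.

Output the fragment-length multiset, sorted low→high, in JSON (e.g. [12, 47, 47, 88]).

[5,5,6,6,8,8,8,8,8,9,10,11,11,12,13,15,18,20,22]

Scan for sites:
  DwuI (CCGTCTC, off=4): starts [46, 56, 94, 107, 115, 128, 151, 164] → cuts [50, 60, 98, 111, 119, 132, 155, 168]
  PtaV (AACGTAAC, off=4): starts [7, 18, 38, 140, 192] → cuts [11, 22, 42, 144, 196]
  HnxIII (CCCTGG, off=2): starts [73, 82, 88, 101, 122, 172] → cuts [75, 84, 90, 103, 124, 174]

Pooled cuts: [11, 22, 42, 50, 60, 75, 84, 90, 98, 103, 111, 119, 124, 132, 144, 155, 168, 174, 196]

Fragment lengths:
  11→22: 11 bp
  22→42: 20 bp
  42→50: 8 bp
  50→60: 10 bp
  60→75: 15 bp
  75→84: 9 bp
  84→90: 6 bp
  90→98: 8 bp
  98→103: 5 bp
  103→111: 8 bp
  111→119: 8 bp
  119→124: 5 bp
  124→132: 8 bp
  132→144: 12 bp
  144→155: 11 bp
  155→168: 13 bp
  168→174: 6 bp
  174→196: 22 bp
  196→11 (wrap): 203-196+11 = 18 bp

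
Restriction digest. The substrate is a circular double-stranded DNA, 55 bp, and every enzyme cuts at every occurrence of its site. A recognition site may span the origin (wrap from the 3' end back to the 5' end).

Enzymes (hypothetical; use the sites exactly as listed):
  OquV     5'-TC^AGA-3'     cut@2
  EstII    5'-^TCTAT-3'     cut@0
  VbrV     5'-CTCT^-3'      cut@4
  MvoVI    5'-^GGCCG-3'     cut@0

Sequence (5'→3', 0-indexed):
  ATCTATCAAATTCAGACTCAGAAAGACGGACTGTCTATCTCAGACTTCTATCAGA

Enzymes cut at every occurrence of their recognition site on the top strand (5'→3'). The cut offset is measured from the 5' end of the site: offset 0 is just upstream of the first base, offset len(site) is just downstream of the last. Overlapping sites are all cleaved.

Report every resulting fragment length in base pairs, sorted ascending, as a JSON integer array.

[4,5,6,6,8,12,14]

Site scan:
  OquV (TCAGA, off=2): starts [11, 17, 39, 50] → cuts [13, 19, 41, 52]
  EstII (TCTAT, off=0): starts [1, 33, 46] → cuts [1, 33, 46]
  VbrV (CTCT, off=4): no sites
  MvoVI (GGCCG, off=0): no sites

Pooled cuts: [1, 13, 19, 33, 41, 46, 52]

Fragments:
  1→13: 12 bp
  13→19: 6 bp
  19→33: 14 bp
  33→41: 8 bp
  41→46: 5 bp
  46→52: 6 bp
  52→1 (wrap): 55-52+1 = 4 bp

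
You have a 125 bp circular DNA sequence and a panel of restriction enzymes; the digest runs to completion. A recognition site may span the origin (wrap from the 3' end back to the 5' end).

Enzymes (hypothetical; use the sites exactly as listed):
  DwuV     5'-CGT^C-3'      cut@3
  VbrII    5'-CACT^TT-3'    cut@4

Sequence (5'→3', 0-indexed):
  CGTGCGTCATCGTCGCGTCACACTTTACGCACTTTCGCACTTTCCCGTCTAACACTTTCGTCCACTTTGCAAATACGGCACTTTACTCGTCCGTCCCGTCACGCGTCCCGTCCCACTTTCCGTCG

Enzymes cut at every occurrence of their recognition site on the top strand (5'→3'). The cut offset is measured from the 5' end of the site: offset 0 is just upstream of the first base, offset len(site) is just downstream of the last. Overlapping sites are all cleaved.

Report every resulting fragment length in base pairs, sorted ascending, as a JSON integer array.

[4,5,5,5,5,5,6,6,6,6,7,7,8,8,8,9,9,16]

Site scan:
  DwuV (CGTC, off=3): starts [4, 10, 15, 45, 58, 87, 91, 96, 103, 108, 120] → cuts [7, 13, 18, 48, 61, 90, 94, 99, 106, 111, 123]
  VbrII (CACTTT, off=4): starts [20, 29, 37, 52, 62, 78, 113] → cuts [24, 33, 41, 56, 66, 82, 117]

Pooled cuts: [7, 13, 18, 24, 33, 41, 48, 56, 61, 66, 82, 90, 94, 99, 106, 111, 117, 123]

Fragment lengths:
  7→13: 6 bp
  13→18: 5 bp
  18→24: 6 bp
  24→33: 9 bp
  33→41: 8 bp
  41→48: 7 bp
  48→56: 8 bp
  56→61: 5 bp
  61→66: 5 bp
  66→82: 16 bp
  82→90: 8 bp
  90→94: 4 bp
  94→99: 5 bp
  99→106: 7 bp
  106→111: 5 bp
  111→117: 6 bp
  117→123: 6 bp
  123→7 (wrap): 125-123+7 = 9 bp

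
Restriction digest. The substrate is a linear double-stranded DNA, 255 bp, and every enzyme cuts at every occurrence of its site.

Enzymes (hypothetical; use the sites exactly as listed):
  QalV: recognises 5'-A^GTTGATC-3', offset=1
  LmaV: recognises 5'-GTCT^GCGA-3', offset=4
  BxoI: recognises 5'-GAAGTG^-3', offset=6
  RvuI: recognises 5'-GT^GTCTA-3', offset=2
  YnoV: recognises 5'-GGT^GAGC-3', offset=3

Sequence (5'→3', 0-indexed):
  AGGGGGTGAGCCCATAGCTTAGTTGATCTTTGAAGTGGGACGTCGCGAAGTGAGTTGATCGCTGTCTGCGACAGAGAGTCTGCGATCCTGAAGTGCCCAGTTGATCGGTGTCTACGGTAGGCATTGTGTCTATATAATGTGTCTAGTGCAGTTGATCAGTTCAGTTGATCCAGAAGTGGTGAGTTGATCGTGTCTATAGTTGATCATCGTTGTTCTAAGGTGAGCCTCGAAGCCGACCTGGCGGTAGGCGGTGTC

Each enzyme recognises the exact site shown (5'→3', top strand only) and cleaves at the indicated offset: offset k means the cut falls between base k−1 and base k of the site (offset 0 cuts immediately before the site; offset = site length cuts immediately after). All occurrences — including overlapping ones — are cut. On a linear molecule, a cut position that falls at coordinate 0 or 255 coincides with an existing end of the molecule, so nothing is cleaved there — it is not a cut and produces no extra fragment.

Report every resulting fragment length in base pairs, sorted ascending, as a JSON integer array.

Site scan:
  QalV (AGTTGATC, off=1): starts [20, 52, 98, 149, 162, 181, 197] → cuts [21, 53, 99, 150, 163, 182, 198]
  LmaV (GTCTGCGA, off=4): starts [63, 77] → cuts [67, 81]
  BxoI (GAAGTG, off=6): starts [31, 46, 89, 172] → cuts [37, 52, 95, 178]
  RvuI (GTGTCTA, off=2): starts [107, 125, 138, 189] → cuts [109, 127, 140, 191]
  YnoV (GGTGAGC, off=3): starts [4, 218] → cuts [7, 221]

Pooled cuts: [7, 21, 37, 52, 53, 67, 81, 95, 99, 109, 127, 140, 150, 163, 178, 182, 191, 198, 221]

Fragment lengths:
  [0,7): 7 bp
  [7,21): 14 bp
  [21,37): 16 bp
  [37,52): 15 bp
  [52,53): 1 bp
  [53,67): 14 bp
  [67,81): 14 bp
  [81,95): 14 bp
  [95,99): 4 bp
  [99,109): 10 bp
  [109,127): 18 bp
  [127,140): 13 bp
  [140,150): 10 bp
  [150,163): 13 bp
  [163,178): 15 bp
  [178,182): 4 bp
  [182,191): 9 bp
  [191,198): 7 bp
  [198,221): 23 bp
  [221,255): 34 bp

[1,4,4,7,7,9,10,10,13,13,14,14,14,14,15,15,16,18,23,34]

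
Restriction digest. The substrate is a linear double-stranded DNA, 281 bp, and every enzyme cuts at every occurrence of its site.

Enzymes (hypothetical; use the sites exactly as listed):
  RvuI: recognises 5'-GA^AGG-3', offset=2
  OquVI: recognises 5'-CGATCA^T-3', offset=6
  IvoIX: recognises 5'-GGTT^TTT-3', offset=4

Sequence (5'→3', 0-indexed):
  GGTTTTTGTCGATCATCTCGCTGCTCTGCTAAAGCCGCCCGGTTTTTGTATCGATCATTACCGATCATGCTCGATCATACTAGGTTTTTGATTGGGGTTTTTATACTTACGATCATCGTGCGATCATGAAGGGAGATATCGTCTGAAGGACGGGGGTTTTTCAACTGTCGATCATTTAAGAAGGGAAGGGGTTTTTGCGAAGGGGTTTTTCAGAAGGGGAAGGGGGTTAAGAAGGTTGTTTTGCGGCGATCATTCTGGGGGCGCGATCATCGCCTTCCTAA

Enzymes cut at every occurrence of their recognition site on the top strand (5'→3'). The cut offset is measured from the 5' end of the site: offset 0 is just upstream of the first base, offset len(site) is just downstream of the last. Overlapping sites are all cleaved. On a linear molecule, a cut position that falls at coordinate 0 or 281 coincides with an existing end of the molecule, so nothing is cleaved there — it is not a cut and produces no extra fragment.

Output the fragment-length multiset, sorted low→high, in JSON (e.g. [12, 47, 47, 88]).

[3,4,5,6,7,7,7,7,7,9,10,10,11,11,12,12,12,13,13,16,16,17,17,20,29]

Per-enzyme occurrences:
  RvuI GAAGG/2: at [127, 144, 179, 184, 198, 212, 218, 230] ⇒ [129, 146, 181, 186, 200, 214, 220, 232]
  OquVI CGATCAT/6: at [9, 51, 61, 71, 109, 120, 168, 246, 263] ⇒ [15, 57, 67, 77, 115, 126, 174, 252, 269]
  IvoIX GGTTTTT/4: at [0, 40, 82, 95, 154, 189, 203] ⇒ [4, 44, 86, 99, 158, 193, 207]

All cut coordinates (distinct, sorted): [4, 15, 44, 57, 67, 77, 86, 99, 115, 126, 129, 146, 158, 174, 181, 186, 193, 200, 207, 214, 220, 232, 252, 269]

Fragment lengths:
  [0,4): 4 bp
  [4,15): 11 bp
  [15,44): 29 bp
  [44,57): 13 bp
  [57,67): 10 bp
  [67,77): 10 bp
  [77,86): 9 bp
  [86,99): 13 bp
  [99,115): 16 bp
  [115,126): 11 bp
  [126,129): 3 bp
  [129,146): 17 bp
  [146,158): 12 bp
  [158,174): 16 bp
  [174,181): 7 bp
  [181,186): 5 bp
  [186,193): 7 bp
  [193,200): 7 bp
  [200,207): 7 bp
  [207,214): 7 bp
  [214,220): 6 bp
  [220,232): 12 bp
  [232,252): 20 bp
  [252,269): 17 bp
  [269,281): 12 bp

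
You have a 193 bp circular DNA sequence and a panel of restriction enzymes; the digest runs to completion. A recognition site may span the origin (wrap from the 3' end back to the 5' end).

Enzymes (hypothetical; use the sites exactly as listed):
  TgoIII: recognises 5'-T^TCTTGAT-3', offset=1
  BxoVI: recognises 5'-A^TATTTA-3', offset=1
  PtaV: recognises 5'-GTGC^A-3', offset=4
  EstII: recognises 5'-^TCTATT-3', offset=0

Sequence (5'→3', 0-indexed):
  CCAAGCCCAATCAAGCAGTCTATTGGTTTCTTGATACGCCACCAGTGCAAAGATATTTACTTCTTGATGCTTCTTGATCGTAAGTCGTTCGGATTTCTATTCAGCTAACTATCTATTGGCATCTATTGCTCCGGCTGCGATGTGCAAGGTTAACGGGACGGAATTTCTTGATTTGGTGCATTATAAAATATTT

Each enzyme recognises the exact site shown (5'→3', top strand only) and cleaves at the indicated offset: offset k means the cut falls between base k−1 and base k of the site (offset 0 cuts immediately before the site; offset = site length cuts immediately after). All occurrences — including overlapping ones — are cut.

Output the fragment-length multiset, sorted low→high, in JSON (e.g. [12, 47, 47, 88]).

Scan for sites:
  TgoIII (TTCTTGAT, off=1): starts [27, 60, 70, 164] → cuts [28, 61, 71, 165]
  BxoVI (ATATTTA, off=1): starts [52] → cuts [53]
  PtaV (GTGCA, off=4): starts [44, 141, 175] → cuts [48, 145, 179]
  EstII (TCTATT, off=0): starts [18, 95, 111, 121] → cuts [18, 95, 111, 121]

All cut coordinates (distinct, sorted): [18, 28, 48, 53, 61, 71, 95, 111, 121, 145, 165, 179]

Fragment lengths:
  18→28: 10 bp
  28→48: 20 bp
  48→53: 5 bp
  53→61: 8 bp
  61→71: 10 bp
  71→95: 24 bp
  95→111: 16 bp
  111→121: 10 bp
  121→145: 24 bp
  145→165: 20 bp
  165→179: 14 bp
  179→18 (wrap): 193-179+18 = 32 bp

[5,8,10,10,10,14,16,20,20,24,24,32]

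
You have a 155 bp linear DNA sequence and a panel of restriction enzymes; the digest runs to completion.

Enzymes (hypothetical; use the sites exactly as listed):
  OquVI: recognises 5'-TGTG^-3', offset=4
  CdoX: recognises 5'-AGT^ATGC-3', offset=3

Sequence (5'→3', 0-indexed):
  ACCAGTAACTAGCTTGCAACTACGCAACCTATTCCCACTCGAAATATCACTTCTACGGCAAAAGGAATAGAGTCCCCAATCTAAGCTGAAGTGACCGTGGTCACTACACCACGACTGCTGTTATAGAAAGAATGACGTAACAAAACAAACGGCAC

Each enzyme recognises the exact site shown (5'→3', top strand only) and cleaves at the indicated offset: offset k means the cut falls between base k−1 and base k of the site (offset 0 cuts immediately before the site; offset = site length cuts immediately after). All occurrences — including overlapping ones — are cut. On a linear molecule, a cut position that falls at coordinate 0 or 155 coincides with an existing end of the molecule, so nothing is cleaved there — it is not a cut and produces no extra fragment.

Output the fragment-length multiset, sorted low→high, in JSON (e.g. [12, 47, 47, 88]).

Per-enzyme occurrences:
  OquVI (TGTG, off=4): no sites
  CdoX (AGTATGC, off=3): no sites

All cut coordinates (distinct, sorted): ∅

Fragments:
  no cuts → one linear fragment of 155 bp

[155]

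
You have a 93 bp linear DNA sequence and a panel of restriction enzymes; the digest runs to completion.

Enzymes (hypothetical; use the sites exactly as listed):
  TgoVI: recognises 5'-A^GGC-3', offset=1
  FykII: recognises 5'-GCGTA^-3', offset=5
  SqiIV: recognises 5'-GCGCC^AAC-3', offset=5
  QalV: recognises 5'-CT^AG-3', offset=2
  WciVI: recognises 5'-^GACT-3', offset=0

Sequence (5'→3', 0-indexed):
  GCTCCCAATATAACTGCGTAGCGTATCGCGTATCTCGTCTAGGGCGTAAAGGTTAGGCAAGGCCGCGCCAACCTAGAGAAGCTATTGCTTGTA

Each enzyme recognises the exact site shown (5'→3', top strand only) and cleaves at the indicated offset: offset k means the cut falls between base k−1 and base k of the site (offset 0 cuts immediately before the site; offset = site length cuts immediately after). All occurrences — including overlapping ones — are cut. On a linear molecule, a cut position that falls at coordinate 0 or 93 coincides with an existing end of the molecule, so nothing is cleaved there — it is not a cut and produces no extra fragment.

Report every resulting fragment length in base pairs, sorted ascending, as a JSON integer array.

[5,5,5,7,7,8,8,9,19,20]

Per-enzyme occurrences:
  TgoVI (AGGC, off=1): starts [54, 59] → cuts [55, 60]
  FykII (GCGTA, off=5): starts [15, 20, 27, 43] → cuts [20, 25, 32, 48]
  SqiIV (GCGCCAAC, off=5): starts [64] → cuts [69]
  QalV (CTAG, off=2): starts [38, 72] → cuts [40, 74]
  WciVI (GACT, off=0): no sites

All cut coordinates (distinct, sorted): [20, 25, 32, 40, 48, 55, 60, 69, 74]

Fragments:
  [0,20): 20 bp
  [20,25): 5 bp
  [25,32): 7 bp
  [32,40): 8 bp
  [40,48): 8 bp
  [48,55): 7 bp
  [55,60): 5 bp
  [60,69): 9 bp
  [69,74): 5 bp
  [74,93): 19 bp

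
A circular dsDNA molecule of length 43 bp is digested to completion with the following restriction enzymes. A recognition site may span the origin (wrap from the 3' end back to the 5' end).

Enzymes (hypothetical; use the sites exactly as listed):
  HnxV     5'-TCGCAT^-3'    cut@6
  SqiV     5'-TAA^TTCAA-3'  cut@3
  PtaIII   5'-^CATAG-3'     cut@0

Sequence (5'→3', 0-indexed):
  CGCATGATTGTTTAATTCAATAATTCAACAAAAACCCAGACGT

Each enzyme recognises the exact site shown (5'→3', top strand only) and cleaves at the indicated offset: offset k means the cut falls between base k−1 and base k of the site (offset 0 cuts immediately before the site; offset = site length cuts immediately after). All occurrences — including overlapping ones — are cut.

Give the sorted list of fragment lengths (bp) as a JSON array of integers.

[8,10,25]

Site scan:
  HnxV (TCGCAT, off=6): starts [42] → cuts [5]
  SqiV (TAATTCAA, off=3): starts [12, 20] → cuts [15, 23]
  PtaIII (CATAG, off=0): no sites

All cut coordinates (distinct, sorted): [5, 15, 23]

Fragments:
  5→15: 10 bp
  15→23: 8 bp
  23→5 (wrap): 43-23+5 = 25 bp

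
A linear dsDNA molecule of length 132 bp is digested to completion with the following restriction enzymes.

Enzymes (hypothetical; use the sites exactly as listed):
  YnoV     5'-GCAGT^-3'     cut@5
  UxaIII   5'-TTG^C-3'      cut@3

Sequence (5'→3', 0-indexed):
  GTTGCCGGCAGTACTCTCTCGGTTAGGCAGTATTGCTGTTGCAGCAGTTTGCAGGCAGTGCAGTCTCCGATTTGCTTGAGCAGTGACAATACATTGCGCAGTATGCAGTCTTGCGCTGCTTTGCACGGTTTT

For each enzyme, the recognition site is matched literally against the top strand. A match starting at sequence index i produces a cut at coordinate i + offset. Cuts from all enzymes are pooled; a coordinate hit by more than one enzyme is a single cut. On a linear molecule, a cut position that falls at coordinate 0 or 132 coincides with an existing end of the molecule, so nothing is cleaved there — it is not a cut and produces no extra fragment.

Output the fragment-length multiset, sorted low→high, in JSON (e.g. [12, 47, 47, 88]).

[3,4,4,4,5,6,6,7,7,8,8,9,10,10,10,12,19]

Scan for sites:
  YnoV GCAGT/5: at [7, 26, 43, 54, 59, 79, 97, 104] ⇒ [12, 31, 48, 59, 64, 84, 102, 109]
  UxaIII TTGC/3: at [1, 32, 38, 48, 71, 93, 110, 120] ⇒ [4, 35, 41, 51, 74, 96, 113, 123]

All cut coordinates (distinct, sorted): [4, 12, 31, 35, 41, 48, 51, 59, 64, 74, 84, 96, 102, 109, 113, 123]

Fragments:
  [0,4): 4 bp
  [4,12): 8 bp
  [12,31): 19 bp
  [31,35): 4 bp
  [35,41): 6 bp
  [41,48): 7 bp
  [48,51): 3 bp
  [51,59): 8 bp
  [59,64): 5 bp
  [64,74): 10 bp
  [74,84): 10 bp
  [84,96): 12 bp
  [96,102): 6 bp
  [102,109): 7 bp
  [109,113): 4 bp
  [113,123): 10 bp
  [123,132): 9 bp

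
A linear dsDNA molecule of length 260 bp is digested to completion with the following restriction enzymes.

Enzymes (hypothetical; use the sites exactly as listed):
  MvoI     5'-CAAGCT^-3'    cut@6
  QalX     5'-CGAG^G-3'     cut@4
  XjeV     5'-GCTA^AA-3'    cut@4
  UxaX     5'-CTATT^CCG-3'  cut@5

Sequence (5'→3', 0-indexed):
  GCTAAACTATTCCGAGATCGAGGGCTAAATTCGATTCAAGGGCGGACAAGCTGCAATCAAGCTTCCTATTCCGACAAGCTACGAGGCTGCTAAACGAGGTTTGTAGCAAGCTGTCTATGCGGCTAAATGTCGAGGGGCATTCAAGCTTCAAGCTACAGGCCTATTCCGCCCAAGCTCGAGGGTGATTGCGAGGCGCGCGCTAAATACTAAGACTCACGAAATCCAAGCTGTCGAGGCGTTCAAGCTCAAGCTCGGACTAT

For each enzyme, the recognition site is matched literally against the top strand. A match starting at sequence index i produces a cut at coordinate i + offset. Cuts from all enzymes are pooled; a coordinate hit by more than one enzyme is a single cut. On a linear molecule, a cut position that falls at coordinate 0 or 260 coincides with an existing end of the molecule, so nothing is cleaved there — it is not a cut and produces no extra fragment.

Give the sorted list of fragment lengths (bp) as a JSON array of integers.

[4,4,5,5,6,6,6,7,7,7,7,8,9,10,10,11,11,11,11,11,12,13,13,14,25,27]

Per-enzyme occurrences:
  MvoI CAAGCT/6: at [46, 57, 74, 106, 141, 148, 170, 223, 240, 246] ⇒ [52, 63, 80, 112, 147, 154, 176, 229, 246, 252]
  QalX CGAGG/4: at [18, 81, 94, 130, 176, 188, 231] ⇒ [22, 85, 98, 134, 180, 192, 235]
  XjeV GCTAAA/4: at [0, 23, 88, 121, 198] ⇒ [4, 27, 92, 125, 202]
  UxaX CTATTCCG/5: at [6, 65, 160] ⇒ [11, 70, 165]

All cut coordinates (distinct, sorted): [4, 11, 22, 27, 52, 63, 70, 80, 85, 92, 98, 112, 125, 134, 147, 154, 165, 176, 180, 192, 202, 229, 235, 246, 252]

Fragments:
  [0,4): 4 bp
  [4,11): 7 bp
  [11,22): 11 bp
  [22,27): 5 bp
  [27,52): 25 bp
  [52,63): 11 bp
  [63,70): 7 bp
  [70,80): 10 bp
  [80,85): 5 bp
  [85,92): 7 bp
  [92,98): 6 bp
  [98,112): 14 bp
  [112,125): 13 bp
  [125,134): 9 bp
  [134,147): 13 bp
  [147,154): 7 bp
  [154,165): 11 bp
  [165,176): 11 bp
  [176,180): 4 bp
  [180,192): 12 bp
  [192,202): 10 bp
  [202,229): 27 bp
  [229,235): 6 bp
  [235,246): 11 bp
  [246,252): 6 bp
  [252,260): 8 bp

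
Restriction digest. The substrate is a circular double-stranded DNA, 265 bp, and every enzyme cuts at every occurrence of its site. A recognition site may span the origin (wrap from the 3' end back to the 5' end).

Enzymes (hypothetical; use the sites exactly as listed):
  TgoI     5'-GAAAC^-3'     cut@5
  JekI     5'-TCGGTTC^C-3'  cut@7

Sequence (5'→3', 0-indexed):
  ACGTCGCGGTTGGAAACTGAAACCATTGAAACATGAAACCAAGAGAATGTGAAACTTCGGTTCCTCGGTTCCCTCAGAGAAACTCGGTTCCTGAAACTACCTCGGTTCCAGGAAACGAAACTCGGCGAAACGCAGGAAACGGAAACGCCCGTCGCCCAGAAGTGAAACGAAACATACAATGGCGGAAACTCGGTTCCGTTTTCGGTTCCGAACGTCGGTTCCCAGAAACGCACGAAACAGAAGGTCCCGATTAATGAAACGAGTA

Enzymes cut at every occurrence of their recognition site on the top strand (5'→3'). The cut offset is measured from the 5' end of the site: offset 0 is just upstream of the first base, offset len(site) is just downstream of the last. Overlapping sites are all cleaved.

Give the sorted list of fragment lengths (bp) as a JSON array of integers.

[5,5,6,6,7,7,7,7,8,8,8,8,9,9,9,10,11,12,12,13,16,16,22,22,22]

Site scan:
  TgoI GAAAC/5: at [12, 18, 27, 34, 50, 78, 92, 111, 116, 126, 135, 141, 163, 168, 184, 224, 233, 255] ⇒ [17, 23, 32, 39, 55, 83, 97, 116, 121, 131, 140, 146, 168, 173, 189, 229, 238, 260]
  JekI TCGGTTCC/7: at [56, 64, 83, 101, 189, 201, 214] ⇒ [63, 71, 90, 108, 196, 208, 221]

All cut coordinates (distinct, sorted): [17, 23, 32, 39, 55, 63, 71, 83, 90, 97, 108, 116, 121, 131, 140, 146, 168, 173, 189, 196, 208, 221, 229, 238, 260]

Fragments:
  17→23: 6 bp
  23→32: 9 bp
  32→39: 7 bp
  39→55: 16 bp
  55→63: 8 bp
  63→71: 8 bp
  71→83: 12 bp
  83→90: 7 bp
  90→97: 7 bp
  97→108: 11 bp
  108→116: 8 bp
  116→121: 5 bp
  121→131: 10 bp
  131→140: 9 bp
  140→146: 6 bp
  146→168: 22 bp
  168→173: 5 bp
  173→189: 16 bp
  189→196: 7 bp
  196→208: 12 bp
  208→221: 13 bp
  221→229: 8 bp
  229→238: 9 bp
  238→260: 22 bp
  260→17 (wrap): 265-260+17 = 22 bp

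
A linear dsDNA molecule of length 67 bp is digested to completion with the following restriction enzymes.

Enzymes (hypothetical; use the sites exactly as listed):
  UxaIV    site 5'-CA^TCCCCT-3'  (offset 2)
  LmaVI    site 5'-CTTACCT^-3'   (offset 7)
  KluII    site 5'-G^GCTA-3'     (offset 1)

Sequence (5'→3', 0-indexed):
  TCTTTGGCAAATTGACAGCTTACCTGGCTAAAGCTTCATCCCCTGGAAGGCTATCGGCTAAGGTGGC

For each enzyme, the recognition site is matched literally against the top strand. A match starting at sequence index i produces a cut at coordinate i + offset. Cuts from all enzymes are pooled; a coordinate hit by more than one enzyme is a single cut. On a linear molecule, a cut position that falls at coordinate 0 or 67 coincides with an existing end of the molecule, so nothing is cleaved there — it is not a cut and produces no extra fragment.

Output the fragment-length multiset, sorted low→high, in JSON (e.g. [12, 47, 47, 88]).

[1,7,11,11,12,25]

Site scan:
  UxaIV CATCCCCT/2: at [36] ⇒ [38]
  LmaVI CTTACCT/7: at [18] ⇒ [25]
  KluII GGCTA/1: at [25, 48, 55] ⇒ [26, 49, 56]

All cut coordinates (distinct, sorted): [25, 26, 38, 49, 56]

Fragment lengths:
  [0,25): 25 bp
  [25,26): 1 bp
  [26,38): 12 bp
  [38,49): 11 bp
  [49,56): 7 bp
  [56,67): 11 bp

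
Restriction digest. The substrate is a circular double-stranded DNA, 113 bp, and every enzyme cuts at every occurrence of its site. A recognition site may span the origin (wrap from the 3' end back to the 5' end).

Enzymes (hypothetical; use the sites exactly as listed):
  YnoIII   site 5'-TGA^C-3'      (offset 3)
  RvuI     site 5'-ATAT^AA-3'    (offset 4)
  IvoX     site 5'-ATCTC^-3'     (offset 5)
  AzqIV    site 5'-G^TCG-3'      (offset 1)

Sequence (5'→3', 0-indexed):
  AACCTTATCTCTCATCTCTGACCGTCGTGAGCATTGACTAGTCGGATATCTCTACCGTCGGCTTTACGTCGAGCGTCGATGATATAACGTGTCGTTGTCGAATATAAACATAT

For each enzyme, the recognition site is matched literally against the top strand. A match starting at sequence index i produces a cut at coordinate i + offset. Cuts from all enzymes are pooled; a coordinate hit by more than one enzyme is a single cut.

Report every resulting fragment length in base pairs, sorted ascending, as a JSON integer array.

[3,3,4,5,6,6,7,7,8,8,10,11,11,11,13]

Scan for sites:
  YnoIII (TGAC, off=3): starts [18, 34] → cuts [21, 37]
  RvuI (ATATAA, off=4): starts [81, 101, 109] → cuts [0, 85, 105]
  IvoX (ATCTC, off=5): starts [6, 13, 47] → cuts [11, 18, 52]
  AzqIV (GTCG, off=1): starts [23, 40, 56, 67, 74, 90, 96] → cuts [24, 41, 57, 68, 75, 91, 97]

All cut coordinates (distinct, sorted): [0, 11, 18, 21, 24, 37, 41, 52, 57, 68, 75, 85, 91, 97, 105]

Fragments:
  0→11: 11 bp
  11→18: 7 bp
  18→21: 3 bp
  21→24: 3 bp
  24→37: 13 bp
  37→41: 4 bp
  41→52: 11 bp
  52→57: 5 bp
  57→68: 11 bp
  68→75: 7 bp
  75→85: 10 bp
  85→91: 6 bp
  91→97: 6 bp
  97→105: 8 bp
  105→0 (wrap): 113-105+0 = 8 bp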